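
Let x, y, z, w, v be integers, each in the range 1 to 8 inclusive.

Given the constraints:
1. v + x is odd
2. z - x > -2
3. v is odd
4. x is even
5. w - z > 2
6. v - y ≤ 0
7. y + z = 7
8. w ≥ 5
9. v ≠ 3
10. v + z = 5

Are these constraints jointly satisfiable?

Take x = 4, y = 3, z = 4, w = 8, v = 1. Then constraint 2: z - x = 0; constraint 5: w - z = 4, and every other listed constraint is also met.

Satisfiable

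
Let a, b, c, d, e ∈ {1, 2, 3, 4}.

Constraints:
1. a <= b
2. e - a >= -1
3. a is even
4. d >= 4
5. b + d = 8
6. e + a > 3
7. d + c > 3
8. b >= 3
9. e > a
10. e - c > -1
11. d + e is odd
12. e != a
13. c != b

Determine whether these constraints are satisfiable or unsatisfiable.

The assignment a = 2, b = 4, c = 1, d = 4, e = 3 works:
  constraint 2 holds since e - a = 1.
  constraint 5 holds since b + d = 8.
  constraint 6 holds since e + a = 5.
The rest check out directly.

Satisfiable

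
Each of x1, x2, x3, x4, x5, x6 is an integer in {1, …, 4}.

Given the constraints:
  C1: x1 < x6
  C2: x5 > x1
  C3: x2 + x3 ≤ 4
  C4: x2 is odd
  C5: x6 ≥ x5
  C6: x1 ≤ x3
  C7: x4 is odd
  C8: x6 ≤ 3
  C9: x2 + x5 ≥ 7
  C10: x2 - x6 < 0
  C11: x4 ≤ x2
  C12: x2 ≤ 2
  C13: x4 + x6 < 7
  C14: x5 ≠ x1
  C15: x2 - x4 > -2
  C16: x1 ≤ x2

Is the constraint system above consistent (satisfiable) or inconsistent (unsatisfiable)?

From constraint 12: x2 ≤ 2. From constraints 5 and 8: x5 ≤ x6 ≤ 3. Hence x2 + x5 ≤ 5. But constraint 9 requires x2 + x5 ≥ 7, and 7 > 5. Contradiction.

Unsatisfiable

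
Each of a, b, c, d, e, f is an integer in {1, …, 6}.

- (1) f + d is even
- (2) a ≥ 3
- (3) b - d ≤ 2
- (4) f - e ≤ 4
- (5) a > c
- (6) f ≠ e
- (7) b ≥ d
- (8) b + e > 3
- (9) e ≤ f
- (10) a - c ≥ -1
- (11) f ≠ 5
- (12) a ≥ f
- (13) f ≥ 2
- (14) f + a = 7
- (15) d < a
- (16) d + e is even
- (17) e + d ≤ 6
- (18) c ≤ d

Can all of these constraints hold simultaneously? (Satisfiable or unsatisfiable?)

Satisfiable

Take a = 4, b = 3, c = 2, d = 3, e = 1, f = 3. Then constraint 3: b - d = 0; constraint 4: f - e = 2; constraint 8: b + e = 4, and every other listed constraint is also met.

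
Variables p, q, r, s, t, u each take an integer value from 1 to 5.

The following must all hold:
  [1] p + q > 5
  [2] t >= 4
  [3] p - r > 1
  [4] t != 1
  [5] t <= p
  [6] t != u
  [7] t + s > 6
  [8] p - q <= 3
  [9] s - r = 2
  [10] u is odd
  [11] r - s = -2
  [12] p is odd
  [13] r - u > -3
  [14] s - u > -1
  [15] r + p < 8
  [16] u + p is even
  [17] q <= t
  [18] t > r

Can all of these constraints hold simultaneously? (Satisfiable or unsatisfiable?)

Satisfiable

Setting (p, q, r, s, t, u) = (5, 3, 1, 3, 4, 1) satisfies everything: constraint 1: p + q = 8; constraint 3: p - r = 4; constraint 7: t + s = 7, and the others follow.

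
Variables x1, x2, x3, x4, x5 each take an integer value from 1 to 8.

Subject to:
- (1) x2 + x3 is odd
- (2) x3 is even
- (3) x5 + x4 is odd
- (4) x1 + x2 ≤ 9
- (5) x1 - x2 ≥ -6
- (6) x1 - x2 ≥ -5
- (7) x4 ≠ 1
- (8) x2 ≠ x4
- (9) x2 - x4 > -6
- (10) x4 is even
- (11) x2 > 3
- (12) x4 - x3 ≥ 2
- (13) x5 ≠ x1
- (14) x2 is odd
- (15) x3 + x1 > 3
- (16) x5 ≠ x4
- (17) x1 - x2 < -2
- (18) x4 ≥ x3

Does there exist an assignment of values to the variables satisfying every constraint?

Satisfiable

Setting (x1, x2, x3, x4, x5) = (1, 5, 4, 8, 7) satisfies everything: constraint 4: x1 + x2 = 6; constraint 5: x1 - x2 = -4; constraint 6: x1 - x2 = -4, and the others follow.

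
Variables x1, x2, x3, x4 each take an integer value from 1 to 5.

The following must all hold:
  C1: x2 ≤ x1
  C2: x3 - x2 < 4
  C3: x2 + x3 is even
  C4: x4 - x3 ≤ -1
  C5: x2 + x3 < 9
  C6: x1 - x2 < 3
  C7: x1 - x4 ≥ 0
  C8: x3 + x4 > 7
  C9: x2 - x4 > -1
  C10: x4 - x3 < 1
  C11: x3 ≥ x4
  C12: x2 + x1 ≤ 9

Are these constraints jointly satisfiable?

The assignment x1 = 4, x2 = 3, x3 = 5, x4 = 3 works:
  constraint 2 holds since x3 - x2 = 2.
  constraint 4 holds since x4 - x3 = -2.
  constraint 5 holds since x2 + x3 = 8.
The rest check out directly.

Satisfiable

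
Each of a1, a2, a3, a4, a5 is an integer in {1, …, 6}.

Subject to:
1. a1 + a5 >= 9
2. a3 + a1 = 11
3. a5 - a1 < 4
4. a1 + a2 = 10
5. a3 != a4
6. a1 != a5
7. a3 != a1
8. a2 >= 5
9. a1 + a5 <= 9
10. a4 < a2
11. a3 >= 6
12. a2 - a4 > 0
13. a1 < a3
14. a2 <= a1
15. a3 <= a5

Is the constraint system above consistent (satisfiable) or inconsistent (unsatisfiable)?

Unsatisfiable

From constraints 8 and 14: a1 ≥ a2 ≥ 5. From constraints 11 and 15: a5 ≥ a3 ≥ 6. Hence a1 + a5 ≥ 11. But constraint 9 requires a1 + a5 ≤ 9, and 9 < 11. Contradiction.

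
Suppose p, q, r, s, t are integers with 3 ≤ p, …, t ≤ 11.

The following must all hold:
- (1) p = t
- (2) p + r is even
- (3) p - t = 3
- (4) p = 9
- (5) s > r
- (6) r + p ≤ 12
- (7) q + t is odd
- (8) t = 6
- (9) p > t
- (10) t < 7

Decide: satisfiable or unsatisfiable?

Unsatisfiable

Constraint 4 fixes p = 9 and constraint 8 fixes t = 6, but constraint 1 requires p = t. Since 9 ≠ 6, contradiction.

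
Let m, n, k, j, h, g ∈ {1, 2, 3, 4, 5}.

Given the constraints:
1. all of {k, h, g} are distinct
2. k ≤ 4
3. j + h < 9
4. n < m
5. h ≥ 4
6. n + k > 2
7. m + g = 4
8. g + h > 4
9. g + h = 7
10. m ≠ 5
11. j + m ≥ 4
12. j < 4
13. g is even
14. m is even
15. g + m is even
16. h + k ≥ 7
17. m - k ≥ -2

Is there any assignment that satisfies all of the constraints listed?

Satisfiable

Setting (m, n, k, j, h, g) = (2, 1, 4, 3, 5, 2) satisfies everything: constraint 3: j + h = 8; constraint 6: n + k = 5, and the others follow.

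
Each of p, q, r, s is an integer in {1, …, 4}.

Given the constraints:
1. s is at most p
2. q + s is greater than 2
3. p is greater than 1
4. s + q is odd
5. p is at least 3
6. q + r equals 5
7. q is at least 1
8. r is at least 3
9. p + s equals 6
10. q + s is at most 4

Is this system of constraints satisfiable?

Satisfiable

One satisfying assignment is p = 4, q = 1, r = 4, s = 2.
For the less obvious constraints — constraint 2: q + s = 3; constraint 6: q + r = 5 — and the others hold by inspection.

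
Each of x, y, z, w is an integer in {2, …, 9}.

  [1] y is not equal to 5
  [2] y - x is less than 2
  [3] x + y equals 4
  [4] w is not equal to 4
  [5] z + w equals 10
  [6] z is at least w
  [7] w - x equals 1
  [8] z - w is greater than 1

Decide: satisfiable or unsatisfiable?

Satisfiable

The assignment x = 2, y = 2, z = 7, w = 3 works:
  constraint 2 holds since y - x = 0.
  constraint 3 holds since x + y = 4.
The rest check out directly.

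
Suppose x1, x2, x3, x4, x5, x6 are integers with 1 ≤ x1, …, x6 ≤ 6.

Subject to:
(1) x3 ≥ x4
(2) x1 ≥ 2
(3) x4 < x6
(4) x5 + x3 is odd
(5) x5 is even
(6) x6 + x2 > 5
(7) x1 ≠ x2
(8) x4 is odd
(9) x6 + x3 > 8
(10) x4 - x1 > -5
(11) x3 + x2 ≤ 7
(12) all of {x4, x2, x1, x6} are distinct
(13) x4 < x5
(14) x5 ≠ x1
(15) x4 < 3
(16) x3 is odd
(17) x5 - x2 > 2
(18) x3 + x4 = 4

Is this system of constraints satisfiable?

Satisfiable

The assignment x1 = 4, x2 = 2, x3 = 3, x4 = 1, x5 = 6, x6 = 6 works:
  constraint 6 holds since x6 + x2 = 8.
  constraint 9 holds since x6 + x3 = 9.
  constraint 10 holds since x4 - x1 = -3.
The rest check out directly.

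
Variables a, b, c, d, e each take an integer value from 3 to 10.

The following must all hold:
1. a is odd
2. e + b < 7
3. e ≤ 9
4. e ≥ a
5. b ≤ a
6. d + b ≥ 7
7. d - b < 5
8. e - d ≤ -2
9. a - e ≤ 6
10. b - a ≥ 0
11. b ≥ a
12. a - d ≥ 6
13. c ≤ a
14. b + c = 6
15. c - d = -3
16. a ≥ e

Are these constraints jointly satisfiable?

Unsatisfiable

Constraints 8, 9, and 12 give e − a ≥ -6, a − d ≥ 6, d − e ≥ 2.
Adding all 3 inequalities: the left sides telescope to 0, and the right sides sum to (-6) + 6 + 2 = 2. So 0 ≥ 2, which is false.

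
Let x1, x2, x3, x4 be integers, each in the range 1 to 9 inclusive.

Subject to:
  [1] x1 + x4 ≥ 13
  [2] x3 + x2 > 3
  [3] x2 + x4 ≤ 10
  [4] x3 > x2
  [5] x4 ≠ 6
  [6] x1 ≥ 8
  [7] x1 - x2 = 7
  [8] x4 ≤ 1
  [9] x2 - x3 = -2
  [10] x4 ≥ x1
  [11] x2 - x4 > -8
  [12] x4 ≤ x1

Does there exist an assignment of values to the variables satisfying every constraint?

Unsatisfiable

From constraint 6: x1 ≥ 8. From constraints 8 and 10: x1 ≤ x4 and x4 ≤ 1, so x1 ≤ 1. But 1 < 8, so no value of x1 works.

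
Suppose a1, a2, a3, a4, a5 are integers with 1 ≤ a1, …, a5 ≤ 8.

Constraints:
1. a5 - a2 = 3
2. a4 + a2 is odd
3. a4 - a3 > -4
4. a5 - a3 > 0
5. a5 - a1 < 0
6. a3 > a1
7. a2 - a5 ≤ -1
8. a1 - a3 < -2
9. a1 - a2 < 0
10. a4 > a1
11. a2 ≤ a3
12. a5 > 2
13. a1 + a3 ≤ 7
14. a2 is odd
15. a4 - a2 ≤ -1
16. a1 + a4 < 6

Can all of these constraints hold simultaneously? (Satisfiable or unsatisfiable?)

Constraints 4, 5, 10, 11, and 15 give a5 < a1, a1 < a4, a4 < a2, a2 ≤ a3, a3 < a5. Chaining: a5 < a1 < a4 < a2 ≤ a3 < a5, which forces a5 < a5 — impossible.

Unsatisfiable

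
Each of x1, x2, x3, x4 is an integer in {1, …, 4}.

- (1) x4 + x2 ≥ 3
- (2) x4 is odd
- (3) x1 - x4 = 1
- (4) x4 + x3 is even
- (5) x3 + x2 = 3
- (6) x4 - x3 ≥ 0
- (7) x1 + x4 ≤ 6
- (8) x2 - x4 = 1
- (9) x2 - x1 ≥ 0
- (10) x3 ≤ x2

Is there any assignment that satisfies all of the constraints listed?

Take x1 = 2, x2 = 2, x3 = 1, x4 = 1. Then constraint 1: x4 + x2 = 3; constraint 3: x1 - x4 = 1, and every other listed constraint is also met.

Satisfiable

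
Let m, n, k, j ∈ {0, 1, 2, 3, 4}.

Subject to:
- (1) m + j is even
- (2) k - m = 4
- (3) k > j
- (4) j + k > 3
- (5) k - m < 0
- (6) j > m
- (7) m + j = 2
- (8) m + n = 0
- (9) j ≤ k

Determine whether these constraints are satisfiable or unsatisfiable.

Unsatisfiable

Constraints 3, 5, and 6 give j < k, k < m, m < j. Chaining: j < k < m < j, which forces j < j — impossible.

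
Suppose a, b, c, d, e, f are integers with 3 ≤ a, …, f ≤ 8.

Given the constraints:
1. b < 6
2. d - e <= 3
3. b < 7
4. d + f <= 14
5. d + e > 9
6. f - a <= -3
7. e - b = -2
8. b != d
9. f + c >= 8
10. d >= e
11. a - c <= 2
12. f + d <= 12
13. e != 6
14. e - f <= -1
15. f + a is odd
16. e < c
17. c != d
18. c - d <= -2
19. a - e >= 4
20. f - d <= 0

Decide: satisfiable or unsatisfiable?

Unsatisfiable

Constraints 2, 6, 11, 14, and 18 give a − f ≥ 3, f − e ≥ 1, e − d ≥ -3, d − c ≥ 2, c − a ≥ -2.
Adding all 5 inequalities: the left sides telescope to 0, and the right sides sum to 3 + 1 + (-3) + 2 + (-2) = 1. So 0 ≥ 1, which is false.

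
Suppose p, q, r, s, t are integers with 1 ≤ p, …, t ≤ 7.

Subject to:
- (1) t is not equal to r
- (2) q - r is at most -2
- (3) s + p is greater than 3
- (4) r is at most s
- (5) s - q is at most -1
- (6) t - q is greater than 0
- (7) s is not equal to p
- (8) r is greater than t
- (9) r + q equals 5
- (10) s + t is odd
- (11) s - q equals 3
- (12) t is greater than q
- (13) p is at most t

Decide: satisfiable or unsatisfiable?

Constraints 4, 5, 6, and 8 give s < q, q < t, t < r, r ≤ s. Chaining: s < q < t < r ≤ s, which forces s < s — impossible.

Unsatisfiable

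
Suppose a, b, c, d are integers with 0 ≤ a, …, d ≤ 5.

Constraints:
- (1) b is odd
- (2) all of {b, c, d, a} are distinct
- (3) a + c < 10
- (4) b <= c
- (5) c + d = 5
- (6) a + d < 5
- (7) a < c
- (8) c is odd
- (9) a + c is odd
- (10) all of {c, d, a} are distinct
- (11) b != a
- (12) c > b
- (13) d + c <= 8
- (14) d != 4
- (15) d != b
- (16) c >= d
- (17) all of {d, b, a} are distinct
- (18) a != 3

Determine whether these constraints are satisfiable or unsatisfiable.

Satisfiable

Try a = 4, b = 1, c = 5, d = 0.
Check constraint 3: a + c = 9; constraint 5: c + d = 5. The remaining constraints are straightforward to verify.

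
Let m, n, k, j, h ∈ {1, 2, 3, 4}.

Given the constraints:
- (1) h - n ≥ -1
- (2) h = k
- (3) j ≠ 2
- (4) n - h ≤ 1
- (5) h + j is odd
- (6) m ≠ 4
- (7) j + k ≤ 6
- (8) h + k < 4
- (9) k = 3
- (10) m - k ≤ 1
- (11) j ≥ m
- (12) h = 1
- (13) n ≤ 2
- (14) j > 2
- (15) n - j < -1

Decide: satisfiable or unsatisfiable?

Constraint 12 fixes h = 1 and constraint 9 fixes k = 3, but constraint 2 requires h = k. Since 1 ≠ 3, contradiction.

Unsatisfiable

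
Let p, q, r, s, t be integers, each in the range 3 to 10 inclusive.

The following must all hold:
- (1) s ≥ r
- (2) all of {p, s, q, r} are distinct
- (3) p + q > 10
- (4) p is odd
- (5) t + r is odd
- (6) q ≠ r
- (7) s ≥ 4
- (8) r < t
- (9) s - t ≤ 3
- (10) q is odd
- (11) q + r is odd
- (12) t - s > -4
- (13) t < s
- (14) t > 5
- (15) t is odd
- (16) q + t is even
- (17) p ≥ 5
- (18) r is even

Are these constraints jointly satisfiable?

Satisfiable

Setting (p, q, r, s, t) = (7, 5, 6, 10, 9) satisfies everything: constraint 3: p + q = 12; constraint 9: s - t = 1, and the others follow.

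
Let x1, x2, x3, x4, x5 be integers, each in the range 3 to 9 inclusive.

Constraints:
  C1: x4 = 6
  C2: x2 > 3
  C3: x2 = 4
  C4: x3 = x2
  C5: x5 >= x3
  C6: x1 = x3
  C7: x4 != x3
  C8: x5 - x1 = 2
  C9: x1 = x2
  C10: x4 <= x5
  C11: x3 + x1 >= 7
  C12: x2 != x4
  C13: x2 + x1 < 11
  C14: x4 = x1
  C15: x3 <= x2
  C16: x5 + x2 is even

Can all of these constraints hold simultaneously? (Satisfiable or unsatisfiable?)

Constraint 1 fixes x4 = 6 and constraint 3 fixes x2 = 4. Constraints 4, 6, and 14 give x4 = x1 = x3 = x2, so x4 = x2. But 6 ≠ 4 — contradiction.

Unsatisfiable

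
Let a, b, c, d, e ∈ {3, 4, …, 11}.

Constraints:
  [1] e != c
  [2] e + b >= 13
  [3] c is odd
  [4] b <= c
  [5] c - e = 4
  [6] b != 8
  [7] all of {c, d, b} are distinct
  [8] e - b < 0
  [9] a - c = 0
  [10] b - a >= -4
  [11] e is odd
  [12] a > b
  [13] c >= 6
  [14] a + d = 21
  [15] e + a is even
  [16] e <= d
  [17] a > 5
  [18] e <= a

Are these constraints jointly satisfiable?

Satisfiable

One satisfying assignment is a = 11, b = 9, c = 11, d = 10, e = 7.
For the less obvious constraints — constraint 2: e + b = 16; constraint 5: c - e = 4 — and the others hold by inspection.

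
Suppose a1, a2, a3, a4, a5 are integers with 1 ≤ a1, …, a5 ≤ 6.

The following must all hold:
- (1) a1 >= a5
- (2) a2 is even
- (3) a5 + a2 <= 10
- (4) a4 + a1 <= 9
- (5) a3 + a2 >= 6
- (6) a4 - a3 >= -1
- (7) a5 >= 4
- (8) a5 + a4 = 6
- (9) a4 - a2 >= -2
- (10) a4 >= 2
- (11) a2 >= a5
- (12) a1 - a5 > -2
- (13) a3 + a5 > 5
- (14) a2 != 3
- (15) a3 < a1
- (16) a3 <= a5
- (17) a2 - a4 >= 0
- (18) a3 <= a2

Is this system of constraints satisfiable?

Satisfiable

The assignment a1 = 4, a2 = 4, a3 = 2, a4 = 2, a5 = 4 works:
  constraint 3 holds since a5 + a2 = 8.
  constraint 4 holds since a4 + a1 = 6.
The rest check out directly.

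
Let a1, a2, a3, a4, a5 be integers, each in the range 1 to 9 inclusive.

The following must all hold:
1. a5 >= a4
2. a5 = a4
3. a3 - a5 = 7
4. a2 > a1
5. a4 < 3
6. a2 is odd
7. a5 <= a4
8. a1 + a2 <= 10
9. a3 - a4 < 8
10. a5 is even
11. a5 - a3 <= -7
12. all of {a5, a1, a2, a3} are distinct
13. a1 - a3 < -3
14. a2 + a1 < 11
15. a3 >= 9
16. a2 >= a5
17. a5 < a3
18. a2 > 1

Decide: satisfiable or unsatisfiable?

Satisfiable

Take a1 = 3, a2 = 7, a3 = 9, a4 = 2, a5 = 2. Then constraint 3: a3 - a5 = 7; constraint 8: a1 + a2 = 10, and every other listed constraint is also met.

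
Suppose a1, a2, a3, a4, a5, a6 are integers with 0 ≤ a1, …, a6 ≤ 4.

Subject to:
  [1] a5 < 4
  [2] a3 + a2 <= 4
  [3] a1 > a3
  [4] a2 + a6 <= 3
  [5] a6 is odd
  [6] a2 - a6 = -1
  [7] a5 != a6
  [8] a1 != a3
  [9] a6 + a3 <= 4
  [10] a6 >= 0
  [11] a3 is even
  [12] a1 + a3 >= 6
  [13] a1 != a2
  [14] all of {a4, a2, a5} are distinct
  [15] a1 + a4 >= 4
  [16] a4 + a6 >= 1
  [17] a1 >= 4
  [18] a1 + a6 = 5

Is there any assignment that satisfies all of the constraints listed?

Try a1 = 4, a2 = 0, a3 = 2, a4 = 1, a5 = 2, a6 = 1.
Check constraint 2: a3 + a2 = 2; constraint 4: a2 + a6 = 1; constraint 6: a2 - a6 = -1. The remaining constraints are straightforward to verify.

Satisfiable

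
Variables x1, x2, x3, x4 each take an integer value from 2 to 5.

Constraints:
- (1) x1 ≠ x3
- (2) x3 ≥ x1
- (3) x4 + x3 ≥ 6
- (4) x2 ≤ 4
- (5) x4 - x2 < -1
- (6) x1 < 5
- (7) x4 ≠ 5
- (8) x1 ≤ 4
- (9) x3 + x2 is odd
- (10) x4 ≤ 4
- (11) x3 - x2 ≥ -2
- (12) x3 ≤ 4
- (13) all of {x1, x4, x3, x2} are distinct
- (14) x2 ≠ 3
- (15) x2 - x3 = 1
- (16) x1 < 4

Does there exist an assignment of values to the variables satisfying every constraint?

Constraints 4, 8, 10, and 12 confine each of x1, x4, x3, x2 to the 3 values {2, …, 4} (the domain already gives each ≥ 2).
Constraint 13 requires all 4 of them to be distinct, but only 3 values are available — impossible by the pigeonhole principle.

Unsatisfiable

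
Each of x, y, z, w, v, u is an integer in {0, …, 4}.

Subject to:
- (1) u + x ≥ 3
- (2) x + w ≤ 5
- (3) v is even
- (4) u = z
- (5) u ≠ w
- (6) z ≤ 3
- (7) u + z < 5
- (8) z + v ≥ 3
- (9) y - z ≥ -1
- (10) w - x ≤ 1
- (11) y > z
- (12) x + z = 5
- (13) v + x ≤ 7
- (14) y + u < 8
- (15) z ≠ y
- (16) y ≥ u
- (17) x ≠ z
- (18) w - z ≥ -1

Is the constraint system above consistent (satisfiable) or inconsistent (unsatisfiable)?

Satisfiable

The assignment x = 3, y = 4, z = 2, w = 1, v = 4, u = 2 works:
  constraint 1 holds since u + x = 5.
  constraint 2 holds since x + w = 4.
The rest check out directly.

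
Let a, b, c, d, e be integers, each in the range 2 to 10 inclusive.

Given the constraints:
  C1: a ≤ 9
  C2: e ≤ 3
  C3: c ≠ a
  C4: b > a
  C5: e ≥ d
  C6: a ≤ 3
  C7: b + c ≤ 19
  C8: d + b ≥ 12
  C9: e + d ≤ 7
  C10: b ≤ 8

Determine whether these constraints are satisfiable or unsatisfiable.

From constraints 2 and 5: d ≤ e ≤ 3. From constraint 10: b ≤ 8. Hence d + b ≤ 11. But constraint 8 requires d + b ≥ 12, and 12 > 11. Contradiction.

Unsatisfiable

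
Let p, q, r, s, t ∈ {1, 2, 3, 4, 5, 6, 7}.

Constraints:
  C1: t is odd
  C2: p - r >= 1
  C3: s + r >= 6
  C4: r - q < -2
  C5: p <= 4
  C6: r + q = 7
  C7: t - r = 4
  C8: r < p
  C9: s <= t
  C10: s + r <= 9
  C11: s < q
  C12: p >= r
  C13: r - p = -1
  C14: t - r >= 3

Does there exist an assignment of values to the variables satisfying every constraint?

Setting (p, q, r, s, t) = (2, 6, 1, 5, 5) satisfies everything: constraint 2: p - r = 1; constraint 3: s + r = 6, and the others follow.

Satisfiable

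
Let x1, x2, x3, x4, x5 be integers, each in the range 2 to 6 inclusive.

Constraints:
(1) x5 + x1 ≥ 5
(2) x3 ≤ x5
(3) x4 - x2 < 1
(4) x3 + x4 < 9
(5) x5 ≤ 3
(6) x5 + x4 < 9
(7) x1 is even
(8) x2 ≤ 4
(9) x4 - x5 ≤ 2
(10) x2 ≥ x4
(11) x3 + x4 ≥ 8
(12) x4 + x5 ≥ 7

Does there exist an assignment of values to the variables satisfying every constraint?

From constraints 2 and 5: x3 ≤ x5 ≤ 3. From constraints 8 and 10: x4 ≤ x2 ≤ 4. Hence x3 + x4 ≤ 7. But constraint 11 requires x3 + x4 ≥ 8, and 8 > 7. Contradiction.

Unsatisfiable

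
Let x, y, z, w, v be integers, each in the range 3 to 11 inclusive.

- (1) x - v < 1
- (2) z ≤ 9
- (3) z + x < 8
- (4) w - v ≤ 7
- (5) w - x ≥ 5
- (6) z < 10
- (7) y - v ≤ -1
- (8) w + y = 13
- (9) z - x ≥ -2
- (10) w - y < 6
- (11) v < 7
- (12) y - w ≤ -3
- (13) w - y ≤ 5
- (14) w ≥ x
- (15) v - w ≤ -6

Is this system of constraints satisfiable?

Unsatisfiable

Constraints 7, 13, and 15 give v − y ≥ 1, y − w ≥ -5, w − v ≥ 6.
Adding all 3 inequalities: the left sides telescope to 0, and the right sides sum to 1 + (-5) + 6 = 2. So 0 ≥ 2, which is false.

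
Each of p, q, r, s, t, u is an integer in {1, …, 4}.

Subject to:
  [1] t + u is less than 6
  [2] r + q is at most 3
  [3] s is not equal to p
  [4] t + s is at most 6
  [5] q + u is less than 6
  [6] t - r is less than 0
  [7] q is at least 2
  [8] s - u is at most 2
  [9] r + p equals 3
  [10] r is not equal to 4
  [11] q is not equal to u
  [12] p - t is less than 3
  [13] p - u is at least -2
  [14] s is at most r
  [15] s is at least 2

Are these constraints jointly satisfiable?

Unsatisfiable

From constraints 14 and 15: r ≥ s ≥ 2. From constraint 7: q ≥ 2. Hence r + q ≥ 4. But constraint 2 requires r + q ≤ 3, and 3 < 4. Contradiction.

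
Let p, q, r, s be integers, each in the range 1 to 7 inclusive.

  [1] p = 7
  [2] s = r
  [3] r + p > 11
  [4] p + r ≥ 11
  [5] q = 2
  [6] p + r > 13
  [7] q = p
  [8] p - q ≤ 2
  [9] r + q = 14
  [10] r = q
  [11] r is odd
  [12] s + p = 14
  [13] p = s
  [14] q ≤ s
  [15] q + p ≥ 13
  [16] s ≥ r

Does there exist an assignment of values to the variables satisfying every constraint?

Constraint 1 fixes p = 7 and constraint 5 fixes q = 2. Constraints 2, 10, and 13 give p = s = r = q, so p = q. But 7 ≠ 2 — contradiction.

Unsatisfiable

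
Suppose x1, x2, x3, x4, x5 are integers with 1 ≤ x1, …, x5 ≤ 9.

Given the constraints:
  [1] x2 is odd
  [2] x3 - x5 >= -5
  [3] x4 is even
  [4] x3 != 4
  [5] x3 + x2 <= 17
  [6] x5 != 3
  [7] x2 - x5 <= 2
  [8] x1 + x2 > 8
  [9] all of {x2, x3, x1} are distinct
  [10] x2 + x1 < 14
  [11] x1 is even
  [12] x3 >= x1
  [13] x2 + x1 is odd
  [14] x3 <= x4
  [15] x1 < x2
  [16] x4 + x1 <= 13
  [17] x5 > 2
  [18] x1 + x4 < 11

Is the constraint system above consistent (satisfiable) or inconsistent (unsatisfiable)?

Try x1 = 2, x2 = 9, x3 = 6, x4 = 8, x5 = 8.
Check constraint 2: x3 - x5 = -2; constraint 5: x3 + x2 = 15. The remaining constraints are straightforward to verify.

Satisfiable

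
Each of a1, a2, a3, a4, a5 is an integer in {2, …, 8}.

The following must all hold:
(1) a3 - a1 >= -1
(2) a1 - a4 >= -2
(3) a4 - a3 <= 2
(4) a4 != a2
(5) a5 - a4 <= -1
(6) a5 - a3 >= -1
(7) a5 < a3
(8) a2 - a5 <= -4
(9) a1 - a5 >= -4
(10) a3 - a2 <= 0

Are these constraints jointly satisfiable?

Unsatisfiable

Constraints 1, 2, 5, 8, and 10 give a4 − a5 ≥ 1, a5 − a2 ≥ 4, a2 − a3 ≥ 0, a3 − a1 ≥ -1, a1 − a4 ≥ -2.
Adding all 5 inequalities: the left sides telescope to 0, and the right sides sum to 1 + 4 + 0 + (-1) + (-2) = 2. So 0 ≥ 2, which is false.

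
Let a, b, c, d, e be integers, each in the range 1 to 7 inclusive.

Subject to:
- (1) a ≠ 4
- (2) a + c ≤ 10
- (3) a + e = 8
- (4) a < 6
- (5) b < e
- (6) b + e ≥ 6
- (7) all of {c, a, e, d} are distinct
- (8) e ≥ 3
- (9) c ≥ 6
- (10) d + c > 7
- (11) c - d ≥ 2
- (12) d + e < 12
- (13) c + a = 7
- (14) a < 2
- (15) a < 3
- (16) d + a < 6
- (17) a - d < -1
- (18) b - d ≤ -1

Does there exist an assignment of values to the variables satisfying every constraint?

Take a = 1, b = 1, c = 6, d = 3, e = 7. Then constraint 2: a + c = 7; constraint 3: a + e = 8; constraint 6: b + e = 8, and every other listed constraint is also met.

Satisfiable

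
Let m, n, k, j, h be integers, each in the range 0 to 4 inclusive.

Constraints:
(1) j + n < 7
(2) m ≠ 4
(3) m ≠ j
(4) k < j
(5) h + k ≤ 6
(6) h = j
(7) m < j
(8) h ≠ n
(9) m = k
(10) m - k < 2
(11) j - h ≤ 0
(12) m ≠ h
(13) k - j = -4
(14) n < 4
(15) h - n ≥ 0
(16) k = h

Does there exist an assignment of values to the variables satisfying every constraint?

From constraints 6, 9, and 16, m = k = h = j, so m = j. But constraint 3 says m ≠ j. Contradiction.

Unsatisfiable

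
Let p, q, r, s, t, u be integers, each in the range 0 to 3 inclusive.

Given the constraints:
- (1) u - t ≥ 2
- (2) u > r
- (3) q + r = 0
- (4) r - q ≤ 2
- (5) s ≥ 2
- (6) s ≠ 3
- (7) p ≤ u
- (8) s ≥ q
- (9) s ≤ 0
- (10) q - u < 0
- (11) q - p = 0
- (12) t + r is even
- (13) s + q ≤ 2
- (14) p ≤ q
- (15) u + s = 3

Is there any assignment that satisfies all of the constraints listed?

Unsatisfiable

From constraint 5: s ≥ 2. From constraint 9: s ≤ 0. But 0 < 2, so no value of s works.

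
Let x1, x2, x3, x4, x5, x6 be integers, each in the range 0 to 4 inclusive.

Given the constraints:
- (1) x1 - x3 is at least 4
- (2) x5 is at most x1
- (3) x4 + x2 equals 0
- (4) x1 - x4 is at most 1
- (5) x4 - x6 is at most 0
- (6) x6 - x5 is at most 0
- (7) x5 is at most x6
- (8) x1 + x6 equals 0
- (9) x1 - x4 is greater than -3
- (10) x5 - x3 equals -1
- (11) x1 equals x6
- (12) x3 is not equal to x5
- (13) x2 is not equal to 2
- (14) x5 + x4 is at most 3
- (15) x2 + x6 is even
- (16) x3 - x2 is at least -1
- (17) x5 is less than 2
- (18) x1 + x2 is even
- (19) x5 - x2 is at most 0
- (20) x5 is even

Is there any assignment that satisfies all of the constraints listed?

Unsatisfiable

Constraints 1, 4, 5, 6, 16, and 19 give x3 − x2 ≥ -1, x2 − x5 ≥ 0, x5 − x6 ≥ 0, x6 − x4 ≥ 0, x4 − x1 ≥ -1, x1 − x3 ≥ 4.
Adding all 6 inequalities: the left sides telescope to 0, and the right sides sum to (-1) + 0 + 0 + 0 + (-1) + 4 = 2. So 0 ≥ 2, which is false.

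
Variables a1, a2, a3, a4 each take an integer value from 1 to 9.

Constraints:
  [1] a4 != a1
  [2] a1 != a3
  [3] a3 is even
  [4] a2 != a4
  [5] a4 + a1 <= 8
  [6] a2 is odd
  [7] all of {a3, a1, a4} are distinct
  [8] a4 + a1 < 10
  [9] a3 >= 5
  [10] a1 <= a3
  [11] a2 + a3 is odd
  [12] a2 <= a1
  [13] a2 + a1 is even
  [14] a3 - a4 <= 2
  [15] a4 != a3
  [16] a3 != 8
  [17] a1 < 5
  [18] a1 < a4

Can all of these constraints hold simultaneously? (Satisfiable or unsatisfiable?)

Satisfiable

Try a1 = 1, a2 = 1, a3 = 6, a4 = 7.
Check constraint 5: a4 + a1 = 8; constraint 8: a4 + a1 = 8. The remaining constraints are straightforward to verify.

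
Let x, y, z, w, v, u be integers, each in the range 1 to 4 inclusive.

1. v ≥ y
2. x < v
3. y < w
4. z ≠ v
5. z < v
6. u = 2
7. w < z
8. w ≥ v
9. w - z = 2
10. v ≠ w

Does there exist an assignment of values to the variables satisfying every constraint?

Unsatisfiable

Constraints 5, 7, and 8 give v ≤ w, w < z, z < v. Chaining: v ≤ w < z < v, which forces v < v — impossible.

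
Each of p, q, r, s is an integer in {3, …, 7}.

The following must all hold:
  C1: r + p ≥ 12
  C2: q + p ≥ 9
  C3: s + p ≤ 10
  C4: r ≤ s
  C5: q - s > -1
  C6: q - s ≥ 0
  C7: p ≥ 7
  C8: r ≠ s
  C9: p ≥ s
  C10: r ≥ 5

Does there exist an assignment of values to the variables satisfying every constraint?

From constraints 4 and 10: s ≥ r ≥ 5. From constraint 7: p ≥ 7. Hence s + p ≥ 12. But constraint 3 requires s + p ≤ 10, and 10 < 12. Contradiction.

Unsatisfiable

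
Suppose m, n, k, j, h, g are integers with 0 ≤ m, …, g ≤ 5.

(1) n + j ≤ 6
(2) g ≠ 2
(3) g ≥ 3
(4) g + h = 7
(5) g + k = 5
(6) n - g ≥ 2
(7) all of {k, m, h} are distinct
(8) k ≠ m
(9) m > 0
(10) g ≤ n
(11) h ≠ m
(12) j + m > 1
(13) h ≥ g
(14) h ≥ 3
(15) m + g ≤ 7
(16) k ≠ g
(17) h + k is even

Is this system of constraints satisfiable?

The assignment m = 3, n = 5, k = 2, j = 0, h = 4, g = 3 works:
  constraint 1 holds since n + j = 5.
  constraint 4 holds since g + h = 7.
  constraint 5 holds since g + k = 5.
The rest check out directly.

Satisfiable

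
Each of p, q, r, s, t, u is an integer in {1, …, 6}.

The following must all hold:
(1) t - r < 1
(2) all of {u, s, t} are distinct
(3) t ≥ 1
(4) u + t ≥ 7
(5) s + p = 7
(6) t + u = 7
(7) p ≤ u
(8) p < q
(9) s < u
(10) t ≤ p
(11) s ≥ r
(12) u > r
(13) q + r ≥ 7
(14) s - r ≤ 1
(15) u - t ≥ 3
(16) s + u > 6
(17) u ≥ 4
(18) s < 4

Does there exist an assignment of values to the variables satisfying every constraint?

One satisfying assignment is p = 4, q = 6, r = 3, s = 3, t = 2, u = 5.
For the less obvious constraints — constraint 1: t - r = -1; constraint 4: u + t = 7; constraint 5: s + p = 7 — and the others hold by inspection.

Satisfiable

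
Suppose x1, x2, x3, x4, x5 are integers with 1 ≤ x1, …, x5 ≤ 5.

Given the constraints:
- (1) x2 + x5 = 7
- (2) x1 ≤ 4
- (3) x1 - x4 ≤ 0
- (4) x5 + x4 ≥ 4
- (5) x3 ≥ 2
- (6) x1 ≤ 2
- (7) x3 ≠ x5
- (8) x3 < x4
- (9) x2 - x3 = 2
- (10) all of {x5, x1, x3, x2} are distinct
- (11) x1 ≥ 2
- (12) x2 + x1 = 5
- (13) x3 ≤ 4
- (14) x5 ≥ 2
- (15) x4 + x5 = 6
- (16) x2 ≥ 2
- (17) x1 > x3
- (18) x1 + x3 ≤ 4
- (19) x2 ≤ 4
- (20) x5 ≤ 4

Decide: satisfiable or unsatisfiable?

Unsatisfiable

Constraints 2, 5, 11, 13, 14, 16, 19, and 20 confine each of x5, x1, x3, x2 to the 3 values {2, …, 4}.
Constraint 10 requires all 4 of them to be distinct, but only 3 values are available — impossible by the pigeonhole principle.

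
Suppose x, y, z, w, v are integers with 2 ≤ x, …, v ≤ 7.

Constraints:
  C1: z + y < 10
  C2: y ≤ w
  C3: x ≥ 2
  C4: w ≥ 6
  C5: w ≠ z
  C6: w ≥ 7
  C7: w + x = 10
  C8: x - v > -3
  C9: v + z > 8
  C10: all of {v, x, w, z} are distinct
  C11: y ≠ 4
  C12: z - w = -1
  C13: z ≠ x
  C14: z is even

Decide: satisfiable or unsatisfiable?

Satisfiable

Setting (x, y, z, w, v) = (3, 2, 6, 7, 4) satisfies everything: constraint 1: z + y = 8; constraint 7: w + x = 10, and the others follow.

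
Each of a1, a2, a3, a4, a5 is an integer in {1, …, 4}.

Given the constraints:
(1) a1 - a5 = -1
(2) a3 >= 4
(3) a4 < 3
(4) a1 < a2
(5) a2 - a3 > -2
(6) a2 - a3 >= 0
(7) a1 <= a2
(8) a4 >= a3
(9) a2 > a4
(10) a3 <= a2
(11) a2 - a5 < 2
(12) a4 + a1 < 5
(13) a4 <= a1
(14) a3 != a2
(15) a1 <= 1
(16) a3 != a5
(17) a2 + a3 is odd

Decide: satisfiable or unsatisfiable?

Unsatisfiable

From constraints 2 and 8: a4 ≥ a3 and a3 ≥ 4, so a4 ≥ 4. From constraints 13 and 15: a4 ≤ a1 and a1 ≤ 1, so a4 ≤ 1. But 1 < 4, so no value of a4 works.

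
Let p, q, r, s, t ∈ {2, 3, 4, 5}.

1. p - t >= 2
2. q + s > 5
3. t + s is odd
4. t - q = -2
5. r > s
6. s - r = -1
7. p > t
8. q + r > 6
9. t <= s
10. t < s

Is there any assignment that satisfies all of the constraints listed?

Satisfiable

Take p = 4, q = 4, r = 4, s = 3, t = 2. Then constraint 1: p - t = 2; constraint 2: q + s = 7, and every other listed constraint is also met.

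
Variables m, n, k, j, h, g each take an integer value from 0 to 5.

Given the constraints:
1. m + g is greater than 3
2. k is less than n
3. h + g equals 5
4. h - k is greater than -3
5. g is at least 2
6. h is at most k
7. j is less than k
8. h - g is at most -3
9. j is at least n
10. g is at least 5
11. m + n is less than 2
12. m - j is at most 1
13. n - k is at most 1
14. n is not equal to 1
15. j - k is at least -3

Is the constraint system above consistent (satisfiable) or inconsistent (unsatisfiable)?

Constraints 2, 7, and 9 give k < n, n ≤ j, j < k. Chaining: k < n ≤ j < k, which forces k < k — impossible.

Unsatisfiable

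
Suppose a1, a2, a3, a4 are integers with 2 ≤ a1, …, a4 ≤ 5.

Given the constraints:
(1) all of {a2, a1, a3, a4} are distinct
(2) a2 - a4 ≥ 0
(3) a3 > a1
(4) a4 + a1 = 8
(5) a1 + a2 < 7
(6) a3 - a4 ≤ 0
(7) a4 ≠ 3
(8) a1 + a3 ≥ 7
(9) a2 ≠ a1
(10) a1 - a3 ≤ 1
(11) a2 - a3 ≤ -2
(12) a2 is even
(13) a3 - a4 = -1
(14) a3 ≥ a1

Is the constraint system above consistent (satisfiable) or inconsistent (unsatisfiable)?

Unsatisfiable

Constraints 2, 6, and 11 give a2 − a4 ≥ 0, a4 − a3 ≥ 0, a3 − a2 ≥ 2.
Adding all 3 inequalities: the left sides telescope to 0, and the right sides sum to 0 + 0 + 2 = 2. So 0 ≥ 2, which is false.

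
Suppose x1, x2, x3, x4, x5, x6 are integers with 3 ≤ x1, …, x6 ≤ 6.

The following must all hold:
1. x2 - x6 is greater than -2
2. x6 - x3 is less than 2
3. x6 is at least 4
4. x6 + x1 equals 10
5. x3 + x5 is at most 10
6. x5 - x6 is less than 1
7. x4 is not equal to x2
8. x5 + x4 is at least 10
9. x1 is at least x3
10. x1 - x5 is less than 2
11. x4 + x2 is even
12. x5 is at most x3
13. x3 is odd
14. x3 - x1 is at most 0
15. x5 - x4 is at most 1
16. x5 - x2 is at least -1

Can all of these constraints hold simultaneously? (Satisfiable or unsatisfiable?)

Satisfiable

One satisfying assignment is x1 = 5, x2 = 4, x3 = 5, x4 = 6, x5 = 4, x6 = 5.
For the less obvious constraints — constraint 1: x2 - x6 = -1; constraint 2: x6 - x3 = 0 — and the others hold by inspection.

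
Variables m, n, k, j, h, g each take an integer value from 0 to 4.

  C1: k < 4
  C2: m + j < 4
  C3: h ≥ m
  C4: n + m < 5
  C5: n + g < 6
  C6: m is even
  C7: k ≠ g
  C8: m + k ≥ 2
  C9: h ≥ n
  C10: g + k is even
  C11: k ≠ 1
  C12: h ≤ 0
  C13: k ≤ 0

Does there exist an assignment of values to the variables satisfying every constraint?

From constraints 3 and 12: m ≤ h ≤ 0. From constraint 13: k ≤ 0. Hence m + k ≤ 0. But constraint 8 requires m + k ≥ 2, and 2 > 0. Contradiction.

Unsatisfiable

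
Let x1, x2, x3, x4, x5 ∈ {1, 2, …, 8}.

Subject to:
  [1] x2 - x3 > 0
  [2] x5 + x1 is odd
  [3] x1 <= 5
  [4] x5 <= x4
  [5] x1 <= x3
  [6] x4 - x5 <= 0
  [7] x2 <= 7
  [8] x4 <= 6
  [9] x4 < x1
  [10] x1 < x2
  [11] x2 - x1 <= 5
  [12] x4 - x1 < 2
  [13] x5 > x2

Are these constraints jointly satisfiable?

Constraints 1, 4, 5, 9, and 13 give x2 < x5, x5 ≤ x4, x4 < x1, x1 ≤ x3, x3 < x2. Chaining: x2 < x5 ≤ x4 < x1 ≤ x3 < x2, which forces x2 < x2 — impossible.

Unsatisfiable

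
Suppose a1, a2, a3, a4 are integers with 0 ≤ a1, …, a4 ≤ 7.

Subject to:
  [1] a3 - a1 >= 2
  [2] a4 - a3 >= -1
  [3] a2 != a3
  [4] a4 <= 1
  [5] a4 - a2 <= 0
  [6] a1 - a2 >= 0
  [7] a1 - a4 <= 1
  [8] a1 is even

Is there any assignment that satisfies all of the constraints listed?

Unsatisfiable

Constraints 1, 2, 5, and 6 give a4 − a3 ≥ -1, a3 − a1 ≥ 2, a1 − a2 ≥ 0, a2 − a4 ≥ 0.
Adding all 4 inequalities: the left sides telescope to 0, and the right sides sum to (-1) + 2 + 0 + 0 = 1. So 0 ≥ 1, which is false.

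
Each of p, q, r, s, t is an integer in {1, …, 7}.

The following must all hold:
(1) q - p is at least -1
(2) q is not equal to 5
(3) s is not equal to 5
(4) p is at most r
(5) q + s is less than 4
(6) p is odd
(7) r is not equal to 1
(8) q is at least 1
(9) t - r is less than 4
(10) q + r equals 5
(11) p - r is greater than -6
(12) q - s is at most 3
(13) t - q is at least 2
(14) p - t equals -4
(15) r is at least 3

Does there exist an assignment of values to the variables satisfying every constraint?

Satisfiable

Take p = 1, q = 1, r = 4, s = 1, t = 5. Then constraint 1: q - p = 0; constraint 5: q + s = 2; constraint 9: t - r = 1, and every other listed constraint is also met.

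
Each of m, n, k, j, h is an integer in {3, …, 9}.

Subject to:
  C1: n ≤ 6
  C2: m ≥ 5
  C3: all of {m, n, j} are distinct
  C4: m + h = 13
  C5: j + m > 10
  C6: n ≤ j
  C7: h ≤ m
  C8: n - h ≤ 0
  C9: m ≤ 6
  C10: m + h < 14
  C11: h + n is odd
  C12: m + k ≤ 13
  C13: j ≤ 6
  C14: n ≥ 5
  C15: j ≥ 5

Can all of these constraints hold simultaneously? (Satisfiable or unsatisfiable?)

Unsatisfiable

Constraints 1, 2, 9, 13, 14, and 15 confine each of m, n, j to the 2 values {5, 6}.
Constraint 3 requires all 3 of them to be distinct, but only 2 values are available — impossible by the pigeonhole principle.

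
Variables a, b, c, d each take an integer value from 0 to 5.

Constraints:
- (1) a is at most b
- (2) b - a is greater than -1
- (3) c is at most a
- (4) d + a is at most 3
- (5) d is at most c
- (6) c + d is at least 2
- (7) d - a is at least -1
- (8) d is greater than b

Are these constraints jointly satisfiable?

Unsatisfiable

Constraints 1, 3, 5, and 8 give c ≤ a, a ≤ b, b < d, d ≤ c. Chaining: c ≤ a ≤ b < d ≤ c, which forces c < c — impossible.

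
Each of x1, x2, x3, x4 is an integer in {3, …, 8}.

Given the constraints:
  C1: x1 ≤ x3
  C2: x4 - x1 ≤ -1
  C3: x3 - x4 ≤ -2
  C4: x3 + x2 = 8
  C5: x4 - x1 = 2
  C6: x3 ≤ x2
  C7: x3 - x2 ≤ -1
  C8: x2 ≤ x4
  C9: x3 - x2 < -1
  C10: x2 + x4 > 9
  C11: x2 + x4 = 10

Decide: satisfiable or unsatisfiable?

Constraints 1, 2, 7, and 8 give x2 ≤ x4, x4 < x1, x1 ≤ x3, x3 < x2. Chaining: x2 ≤ x4 < x1 ≤ x3 < x2, which forces x2 < x2 — impossible.

Unsatisfiable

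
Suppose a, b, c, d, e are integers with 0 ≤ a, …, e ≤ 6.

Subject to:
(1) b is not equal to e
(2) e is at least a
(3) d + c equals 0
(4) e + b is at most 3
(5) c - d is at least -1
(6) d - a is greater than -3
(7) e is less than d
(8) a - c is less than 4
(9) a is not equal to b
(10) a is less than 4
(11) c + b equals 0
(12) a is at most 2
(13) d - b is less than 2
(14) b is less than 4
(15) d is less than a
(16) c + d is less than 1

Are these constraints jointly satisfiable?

Unsatisfiable

Constraints 2, 7, and 15 give a ≤ e, e < d, d < a. Chaining: a ≤ e < d < a, which forces a < a — impossible.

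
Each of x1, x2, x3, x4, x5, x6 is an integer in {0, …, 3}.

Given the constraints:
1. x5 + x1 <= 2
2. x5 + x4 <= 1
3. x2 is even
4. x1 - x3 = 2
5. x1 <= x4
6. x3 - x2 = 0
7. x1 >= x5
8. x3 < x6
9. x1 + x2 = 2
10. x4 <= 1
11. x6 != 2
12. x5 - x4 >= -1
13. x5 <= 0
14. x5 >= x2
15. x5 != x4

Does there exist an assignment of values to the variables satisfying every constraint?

From constraints 5 and 10: x1 ≤ x4 ≤ 1. From constraints 13 and 14: x2 ≤ x5 ≤ 0. Hence x1 + x2 ≤ 1. But constraint 9 requires x1 + x2 = 2, and 2 > 1. Contradiction.

Unsatisfiable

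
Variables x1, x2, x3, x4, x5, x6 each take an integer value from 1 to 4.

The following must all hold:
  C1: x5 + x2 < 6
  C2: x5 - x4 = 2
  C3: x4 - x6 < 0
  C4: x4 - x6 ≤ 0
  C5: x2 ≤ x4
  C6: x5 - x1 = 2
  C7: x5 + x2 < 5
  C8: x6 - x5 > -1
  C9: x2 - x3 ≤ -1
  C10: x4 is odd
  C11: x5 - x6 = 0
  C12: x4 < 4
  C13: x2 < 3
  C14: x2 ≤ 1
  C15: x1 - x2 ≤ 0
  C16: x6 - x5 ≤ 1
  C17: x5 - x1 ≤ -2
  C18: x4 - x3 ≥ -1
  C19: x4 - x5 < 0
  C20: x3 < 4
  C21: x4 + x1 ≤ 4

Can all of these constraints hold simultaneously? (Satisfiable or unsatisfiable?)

Unsatisfiable

Constraints 4, 9, 15, 16, 17, and 18 give x5 − x6 ≥ -1, x6 − x4 ≥ 0, x4 − x3 ≥ -1, x3 − x2 ≥ 1, x2 − x1 ≥ 0, x1 − x5 ≥ 2.
Adding all 6 inequalities: the left sides telescope to 0, and the right sides sum to (-1) + 0 + (-1) + 1 + 0 + 2 = 1. So 0 ≥ 1, which is false.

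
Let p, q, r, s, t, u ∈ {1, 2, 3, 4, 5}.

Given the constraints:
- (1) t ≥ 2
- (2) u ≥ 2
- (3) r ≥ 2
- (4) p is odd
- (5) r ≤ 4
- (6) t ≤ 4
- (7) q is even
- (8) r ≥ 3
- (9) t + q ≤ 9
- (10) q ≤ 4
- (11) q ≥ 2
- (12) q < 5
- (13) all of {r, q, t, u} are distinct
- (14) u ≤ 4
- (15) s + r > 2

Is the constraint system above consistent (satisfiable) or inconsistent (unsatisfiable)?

Constraints 1, 2, 3, 5, 6, 10, 11, and 14 confine each of r, q, t, u to the 3 values {2, …, 4}.
Constraint 13 requires all 4 of them to be distinct, but only 3 values are available — impossible by the pigeonhole principle.

Unsatisfiable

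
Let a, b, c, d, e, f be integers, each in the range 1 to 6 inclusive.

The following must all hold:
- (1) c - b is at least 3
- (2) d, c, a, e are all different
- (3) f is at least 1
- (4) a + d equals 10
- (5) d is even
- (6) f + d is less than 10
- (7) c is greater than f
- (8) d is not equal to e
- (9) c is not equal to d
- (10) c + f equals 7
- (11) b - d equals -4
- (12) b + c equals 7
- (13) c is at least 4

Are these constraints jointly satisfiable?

The assignment a = 4, b = 2, c = 5, d = 6, e = 1, f = 2 works:
  constraint 1 holds since c - b = 3.
  constraint 4 holds since a + d = 10.
  constraint 6 holds since f + d = 8.
The rest check out directly.

Satisfiable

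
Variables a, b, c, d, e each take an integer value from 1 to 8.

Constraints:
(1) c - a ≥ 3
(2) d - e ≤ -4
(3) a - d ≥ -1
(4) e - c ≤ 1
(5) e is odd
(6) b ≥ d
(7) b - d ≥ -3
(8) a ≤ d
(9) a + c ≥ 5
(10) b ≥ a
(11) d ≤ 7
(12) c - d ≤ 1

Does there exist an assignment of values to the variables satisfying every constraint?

Unsatisfiable

Constraints 2, 4, and 12 give e − d ≥ 4, d − c ≥ -1, c − e ≥ -1.
Adding all 3 inequalities: the left sides telescope to 0, and the right sides sum to 4 + (-1) + (-1) = 2. So 0 ≥ 2, which is false.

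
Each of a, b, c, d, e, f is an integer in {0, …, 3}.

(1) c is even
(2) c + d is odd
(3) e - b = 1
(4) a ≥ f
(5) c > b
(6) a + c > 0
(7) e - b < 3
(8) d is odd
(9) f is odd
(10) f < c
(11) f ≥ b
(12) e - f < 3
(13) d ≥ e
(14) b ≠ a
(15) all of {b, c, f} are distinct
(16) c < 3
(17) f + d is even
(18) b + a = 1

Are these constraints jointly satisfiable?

Setting (a, b, c, d, e, f) = (1, 0, 2, 3, 1, 1) satisfies everything: constraint 3: e - b = 1; constraint 6: a + c = 3; constraint 7: e - b = 1, and the others follow.

Satisfiable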